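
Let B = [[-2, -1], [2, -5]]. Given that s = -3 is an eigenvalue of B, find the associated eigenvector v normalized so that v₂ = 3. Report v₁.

B + 3I = [[1, -1], [2, -2]].
Solving (B + 3I)v = 0 gives the eigenspace spanned by (3, 3).
With v₂ = 3, v = (3, 3), so v₁ = 3.

3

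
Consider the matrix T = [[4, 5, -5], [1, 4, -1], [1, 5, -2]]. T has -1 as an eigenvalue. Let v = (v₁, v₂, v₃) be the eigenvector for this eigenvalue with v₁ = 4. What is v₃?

4

T + 1I = [[5, 5, -5], [1, 5, -1], [1, 5, -1]].
Solving (T + 1I)v = 0 gives the eigenspace spanned by (4, 0, 4).
With v₁ = 4, v = (4, 0, 4), so v₃ = 4.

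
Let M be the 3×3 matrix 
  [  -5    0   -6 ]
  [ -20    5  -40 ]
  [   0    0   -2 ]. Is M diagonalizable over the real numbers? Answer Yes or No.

Yes

Characteristic polynomial: p(λ) = λ^3 + 2λ^2 - 25λ - 50 = (λ - 5)(λ + 2)(λ + 5).
All 3 eigenvalues are distinct, so M is diagonalizable.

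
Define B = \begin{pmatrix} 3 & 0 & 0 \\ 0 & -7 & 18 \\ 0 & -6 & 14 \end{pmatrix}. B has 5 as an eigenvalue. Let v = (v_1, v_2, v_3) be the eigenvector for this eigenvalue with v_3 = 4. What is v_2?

B − 5I = [[-2, 0, 0], [0, -12, 18], [0, -6, 9]].
Solving (B − 5I)v = 0 gives the eigenspace spanned by (0, 6, 4).
With v_3 = 4, v = (0, 6, 4), so v_2 = 6.

6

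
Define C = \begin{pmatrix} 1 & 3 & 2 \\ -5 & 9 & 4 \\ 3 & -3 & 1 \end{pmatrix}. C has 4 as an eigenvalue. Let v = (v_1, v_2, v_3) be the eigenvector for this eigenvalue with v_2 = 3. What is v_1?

3

C − 4I = [[-3, 3, 2], [-5, 5, 4], [3, -3, -3]].
Solving (C − 4I)v = 0 gives the eigenspace spanned by (3, 3, 0).
With v_2 = 3, v = (3, 3, 0), so v_1 = 3.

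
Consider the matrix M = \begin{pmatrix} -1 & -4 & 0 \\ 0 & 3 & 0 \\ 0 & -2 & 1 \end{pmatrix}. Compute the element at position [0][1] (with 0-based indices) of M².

-8

Characteristic polynomial: r^3 - 3r^2 - r + 3 = (r - 3)(r - 1)(r + 1), so the eigenvalues are -1, 1, 3.
r=3: eigenvector (-1, 1, -1).
r=-1: eigenvector (1, 0, 0).
r=1: eigenvector (0, 0, 1).
P = [[-1, 1, 0], [1, 0, 0], [-1, 0, 1]], D = diag(3, -1, 1), P⁻¹ = [[0, 1, 0], [1, 1, 0], [0, 1, 1]].
M² = P·diag(9, 1, 1)·P⁻¹ = [[1, -8, 0], [0, 9, 0], [0, -8, 1]].
The requested entry is -8.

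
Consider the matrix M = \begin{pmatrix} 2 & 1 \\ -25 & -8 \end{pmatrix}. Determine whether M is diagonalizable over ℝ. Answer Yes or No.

No

Characteristic polynomial: p(s) = s^2 + 6s + 9 = (s + 3)^2.
s = -3 has algebraic multiplicity 2; rank(M + 3I) = 1, so geometric multiplicity = 1.
Geometric multiplicity < algebraic multiplicity, so M is not diagonalizable.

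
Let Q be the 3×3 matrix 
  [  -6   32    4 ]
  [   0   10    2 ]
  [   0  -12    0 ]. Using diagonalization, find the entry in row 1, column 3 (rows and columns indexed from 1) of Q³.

Characteristic polynomial: μ^3 - 4μ^2 - 36μ + 144 = (μ - 6)(μ - 4)(μ + 6), so the eigenvalues are -6, 4, 6.
μ=-6: eigenvector (1, 0, 0).
μ=6: eigenvector (2, 1, -2).
μ=4: eigenvector (-2, -1, 3).
P = [[1, 2, -2], [0, 1, -1], [0, -2, 3]], D = diag(-6, 6, 4), P⁻¹ = [[1, -2, 0], [0, 3, 1], [0, 2, 1]].
Q³ = P·diag(-216, 216, 64)·P⁻¹ = [[-216, 1472, 304], [0, 520, 152], [0, -912, -240]].
The requested entry is 304.

304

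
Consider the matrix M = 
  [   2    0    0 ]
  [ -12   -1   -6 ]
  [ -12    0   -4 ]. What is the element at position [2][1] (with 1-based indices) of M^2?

60

Characteristic polynomial: μ^3 + 3μ^2 - 6μ - 8 = (μ - 2)(μ + 1)(μ + 4), so the eigenvalues are -4, -1, 2.
μ=2: eigenvector (1, 0, -2).
μ=-4: eigenvector (0, 2, 1).
μ=-1: eigenvector (0, 1, 0).
P = [[1, 0, 0], [0, 2, 1], [-2, 1, 0]], D = diag(2, -4, -1), P⁻¹ = [[1, 0, 0], [2, 0, 1], [-4, 1, -2]].
M² = P·diag(4, 16, 1)·P⁻¹ = [[4, 0, 0], [60, 1, 30], [24, 0, 16]].
The requested entry is 60.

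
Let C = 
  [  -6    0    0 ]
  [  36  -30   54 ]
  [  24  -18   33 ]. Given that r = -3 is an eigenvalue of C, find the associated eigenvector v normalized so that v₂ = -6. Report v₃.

C + 3I = [[-3, 0, 0], [36, -27, 54], [24, -18, 36]].
Solving (C + 3I)v = 0 gives the eigenspace spanned by (0, -6, -3).
With v₂ = -6, v = (0, -6, -3), so v₃ = -3.

-3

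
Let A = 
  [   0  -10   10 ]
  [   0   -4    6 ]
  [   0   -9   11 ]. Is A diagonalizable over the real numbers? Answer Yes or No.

Yes

Characteristic polynomial: p(t) = t^3 - 7t^2 + 10t = t(t - 5)(t - 2).
All 3 eigenvalues are distinct, so A is diagonalizable.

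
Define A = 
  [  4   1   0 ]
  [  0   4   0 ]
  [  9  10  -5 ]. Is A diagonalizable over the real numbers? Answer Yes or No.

Characteristic polynomial: p(s) = s^3 - 3s^2 - 24s + 80 = (s - 4)^2(s + 5).
s = 4 has algebraic multiplicity 2; rank(A − 4I) = 2, so geometric multiplicity = 1.
Geometric multiplicity < algebraic multiplicity, so A is not diagonalizable.

No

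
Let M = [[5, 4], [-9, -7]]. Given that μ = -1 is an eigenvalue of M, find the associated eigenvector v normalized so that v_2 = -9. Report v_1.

6

M + 1I = [[6, 4], [-9, -6]].
Solving (M + 1I)v = 0 gives the eigenspace spanned by (6, -9).
With v_2 = -9, v = (6, -9), so v_1 = 6.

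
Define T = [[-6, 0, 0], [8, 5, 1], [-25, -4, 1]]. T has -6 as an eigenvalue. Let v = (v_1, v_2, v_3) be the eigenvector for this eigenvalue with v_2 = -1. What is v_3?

3

T + 6I = [[0, 0, 0], [8, 11, 1], [-25, -4, 7]].
Solving (T + 6I)v = 0 gives the eigenspace spanned by (1, -1, 3).
With v_2 = -1, v = (1, -1, 3), so v_3 = 3.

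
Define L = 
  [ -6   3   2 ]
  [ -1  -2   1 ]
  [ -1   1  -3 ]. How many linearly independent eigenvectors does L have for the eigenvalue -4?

L + 4I = [[-2, 3, 2], [-1, 2, 1], [-1, 1, 1]].
This matrix has rank 2, so its null space has dimension 3 − 2 = 1.

1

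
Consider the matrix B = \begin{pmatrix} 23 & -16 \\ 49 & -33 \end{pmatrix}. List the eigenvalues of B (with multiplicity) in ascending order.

-5, -5

Characteristic polynomial: p(t) = t^2 + 10t + 25 = (t + 5)^2.
Roots (with multiplicity): -5, -5.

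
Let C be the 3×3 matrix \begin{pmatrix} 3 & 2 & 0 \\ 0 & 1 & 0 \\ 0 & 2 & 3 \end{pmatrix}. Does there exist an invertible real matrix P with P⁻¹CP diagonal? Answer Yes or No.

Yes

Characteristic polynomial: p(λ) = λ^3 - 7λ^2 + 15λ - 9 = (λ - 3)^2(λ - 1).
λ = 3 has algebraic multiplicity 2; rank(C − 3I) = 1, so geometric multiplicity = 2.
Every eigenvalue has geometric = algebraic multiplicity, so C is diagonalizable.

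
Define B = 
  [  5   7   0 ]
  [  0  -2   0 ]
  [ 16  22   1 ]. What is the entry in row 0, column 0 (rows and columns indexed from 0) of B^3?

Characteristic polynomial: λ^3 - 4λ^2 - 7λ + 10 = (λ - 5)(λ - 1)(λ + 2), so the eigenvalues are -2, 1, 5.
λ=5: eigenvector (1, 0, 4).
λ=-2: eigenvector (-1, 1, -2).
λ=1: eigenvector (0, 0, 1).
P = [[1, -1, 0], [0, 1, 0], [4, -2, 1]], D = diag(5, -2, 1), P⁻¹ = [[1, 1, 0], [0, 1, 0], [-4, -2, 1]].
B³ = P·diag(125, -8, 1)·P⁻¹ = [[125, 133, 0], [0, -8, 0], [496, 514, 1]].
The requested entry is 125.

125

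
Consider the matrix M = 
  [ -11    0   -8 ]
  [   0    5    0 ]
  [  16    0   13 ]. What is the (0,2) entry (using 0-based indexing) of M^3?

-152

Characteristic polynomial: r^3 - 7r^2 - 5r + 75 = (r - 5)^2(r + 3), so the eigenvalues are -3, 5, 5.
r=5: eigenvector (1, 0, -2).
r=5: eigenvector (2, 1, -4).
r=-3: eigenvector (1, 0, -1).
P = [[1, 2, 1], [0, 1, 0], [-2, -4, -1]], D = diag(5, 5, -3), P⁻¹ = [[-1, -2, -1], [0, 1, 0], [2, 0, 1]].
M³ = P·diag(125, 125, -27)·P⁻¹ = [[-179, 0, -152], [0, 125, 0], [304, 0, 277]].
The requested entry is -152.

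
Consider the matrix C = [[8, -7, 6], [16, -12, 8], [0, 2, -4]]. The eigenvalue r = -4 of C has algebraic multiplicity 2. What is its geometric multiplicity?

1

C + 4I = [[12, -7, 6], [16, -8, 8], [0, 2, 0]].
This matrix has rank 2, so its null space has dimension 3 − 2 = 1.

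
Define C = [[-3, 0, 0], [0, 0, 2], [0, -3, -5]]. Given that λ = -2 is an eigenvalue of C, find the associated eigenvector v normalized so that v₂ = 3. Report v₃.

-3

C + 2I = [[-1, 0, 0], [0, 2, 2], [0, -3, -3]].
Solving (C + 2I)v = 0 gives the eigenspace spanned by (0, 3, -3).
With v₂ = 3, v = (0, 3, -3), so v₃ = -3.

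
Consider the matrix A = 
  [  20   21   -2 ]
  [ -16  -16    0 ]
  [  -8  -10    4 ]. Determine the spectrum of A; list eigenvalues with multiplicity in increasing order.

0, 4, 4

Characteristic polynomial: p(μ) = μ^3 - 8μ^2 + 16μ = μ(μ - 4)^2.
Roots (with multiplicity): 0, 4, 4.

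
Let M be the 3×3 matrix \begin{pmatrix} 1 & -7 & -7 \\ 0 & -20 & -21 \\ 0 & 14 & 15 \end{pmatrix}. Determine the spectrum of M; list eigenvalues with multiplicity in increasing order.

Characteristic polynomial: p(μ) = μ^3 + 4μ^2 - 11μ + 6 = (μ - 1)^2(μ + 6).
Roots (with multiplicity): -6, 1, 1.

-6, 1, 1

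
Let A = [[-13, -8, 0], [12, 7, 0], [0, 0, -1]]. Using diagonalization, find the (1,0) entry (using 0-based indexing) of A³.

372

Characteristic polynomial: λ^3 + 7λ^2 + 11λ + 5 = (λ + 1)^2(λ + 5), so the eigenvalues are -5, -1, -1.
λ=-1: eigenvector (-2, 3, 0).
λ=-5: eigenvector (1, -1, 0).
λ=-1: eigenvector (0, 0, 1).
P = [[-2, 1, 0], [3, -1, 0], [0, 0, 1]], D = diag(-1, -5, -1), P⁻¹ = [[1, 1, 0], [3, 2, 0], [0, 0, 1]].
A³ = P·diag(-1, -125, -1)·P⁻¹ = [[-373, -248, 0], [372, 247, 0], [0, 0, -1]].
The requested entry is 372.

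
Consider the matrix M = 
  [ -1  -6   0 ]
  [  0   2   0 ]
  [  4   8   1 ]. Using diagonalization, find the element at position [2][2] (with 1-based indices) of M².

Characteristic polynomial: r^3 - 2r^2 - r + 2 = (r - 2)(r - 1)(r + 1), so the eigenvalues are -1, 1, 2.
r=-1: eigenvector (1, 0, -2).
r=2: eigenvector (-2, 1, 0).
r=1: eigenvector (0, 0, 1).
P = [[1, -2, 0], [0, 1, 0], [-2, 0, 1]], D = diag(-1, 2, 1), P⁻¹ = [[1, 2, 0], [0, 1, 0], [2, 4, 1]].
M² = P·diag(1, 4, 1)·P⁻¹ = [[1, -6, 0], [0, 4, 0], [0, 0, 1]].
The requested entry is 4.

4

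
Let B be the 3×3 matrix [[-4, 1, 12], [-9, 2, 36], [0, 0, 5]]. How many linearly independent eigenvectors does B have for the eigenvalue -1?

1

B + 1I = [[-3, 1, 12], [-9, 3, 36], [0, 0, 6]].
This matrix has rank 2, so its null space has dimension 3 − 2 = 1.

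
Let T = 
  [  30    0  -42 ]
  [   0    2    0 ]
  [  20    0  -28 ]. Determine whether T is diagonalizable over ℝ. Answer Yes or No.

Characteristic polynomial: p(λ) = λ^3 - 4λ^2 + 4λ = λ(λ - 2)^2.
λ = 2 has algebraic multiplicity 2; rank(T − 2I) = 1, so geometric multiplicity = 2.
Every eigenvalue has geometric = algebraic multiplicity, so T is diagonalizable.

Yes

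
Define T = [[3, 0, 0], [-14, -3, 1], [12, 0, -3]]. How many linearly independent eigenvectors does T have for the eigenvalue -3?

1

T + 3I = [[6, 0, 0], [-14, 0, 1], [12, 0, 0]].
This matrix has rank 2, so its null space has dimension 3 − 2 = 1.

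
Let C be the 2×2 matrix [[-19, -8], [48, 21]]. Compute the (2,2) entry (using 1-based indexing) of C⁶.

45417

Characteristic polynomial: μ^2 - 2μ - 15 = (μ - 5)(μ + 3), so the eigenvalues are -3, 5.
μ=-3: eigenvector (1, -2).
μ=5: eigenvector (1, -3).
P = [[1, 1], [-2, -3]], D = diag(-3, 5), P⁻¹ = [[3, 1], [-2, -1]].
C⁶ = P·diag(729, 15625)·P⁻¹ = [[-29063, -14896], [89376, 45417]].
The requested entry is 45417.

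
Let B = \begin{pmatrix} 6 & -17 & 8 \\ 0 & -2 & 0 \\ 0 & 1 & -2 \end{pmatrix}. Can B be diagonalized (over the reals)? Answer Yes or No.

Characteristic polynomial: p(λ) = λ^3 - 2λ^2 - 20λ - 24 = (λ - 6)(λ + 2)^2.
λ = -2 has algebraic multiplicity 2; rank(B + 2I) = 2, so geometric multiplicity = 1.
Geometric multiplicity < algebraic multiplicity, so B is not diagonalizable.

No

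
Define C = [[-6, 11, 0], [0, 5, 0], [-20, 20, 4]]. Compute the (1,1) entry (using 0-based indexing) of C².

25

Characteristic polynomial: s^3 - 3s^2 - 34s + 120 = (s - 5)(s - 4)(s + 6), so the eigenvalues are -6, 4, 5.
s=5: eigenvector (1, 1, 0).
s=-6: eigenvector (1, 0, 2).
s=4: eigenvector (0, 0, 1).
P = [[1, 1, 0], [1, 0, 0], [0, 2, 1]], D = diag(5, -6, 4), P⁻¹ = [[0, 1, 0], [1, -1, 0], [-2, 2, 1]].
C² = P·diag(25, 36, 16)·P⁻¹ = [[36, -11, 0], [0, 25, 0], [40, -40, 16]].
The requested entry is 25.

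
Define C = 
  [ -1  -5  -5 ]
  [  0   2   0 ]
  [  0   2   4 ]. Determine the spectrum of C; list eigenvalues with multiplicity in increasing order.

-1, 2, 4

Characteristic polynomial: p(μ) = μ^3 - 5μ^2 + 2μ + 8 = (μ - 4)(μ - 2)(μ + 1).
Roots (with multiplicity): -1, 2, 4.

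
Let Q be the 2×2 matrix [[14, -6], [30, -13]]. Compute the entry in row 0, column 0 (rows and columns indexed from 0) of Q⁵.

164

Characteristic polynomial: t^2 - t - 2 = (t - 2)(t + 1), so the eigenvalues are -1, 2.
t=2: eigenvector (1, 2).
t=-1: eigenvector (2, 5).
P = [[1, 2], [2, 5]], D = diag(2, -1), P⁻¹ = [[5, -2], [-2, 1]].
Q⁵ = P·diag(32, -1)·P⁻¹ = [[164, -66], [330, -133]].
The requested entry is 164.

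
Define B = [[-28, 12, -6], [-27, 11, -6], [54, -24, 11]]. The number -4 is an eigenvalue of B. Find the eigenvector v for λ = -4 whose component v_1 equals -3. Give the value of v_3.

B + 4I = [[-24, 12, -6], [-27, 15, -6], [54, -24, 15]].
Solving (B + 4I)v = 0 gives the eigenspace spanned by (-3, -3, 6).
With v_1 = -3, v = (-3, -3, 6), so v_3 = 6.

6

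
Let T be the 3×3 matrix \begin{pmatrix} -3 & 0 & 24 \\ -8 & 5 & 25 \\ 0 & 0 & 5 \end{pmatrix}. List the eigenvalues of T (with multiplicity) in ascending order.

Characteristic polynomial: p(s) = s^3 - 7s^2 - 5s + 75 = (s - 5)^2(s + 3).
Roots (with multiplicity): -3, 5, 5.

-3, 5, 5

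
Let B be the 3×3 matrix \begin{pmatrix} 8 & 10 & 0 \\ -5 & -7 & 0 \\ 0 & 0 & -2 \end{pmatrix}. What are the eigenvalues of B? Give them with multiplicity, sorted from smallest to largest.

Characteristic polynomial: p(λ) = λ^3 + λ^2 - 8λ - 12 = (λ - 3)(λ + 2)^2.
Roots (with multiplicity): -2, -2, 3.

-2, -2, 3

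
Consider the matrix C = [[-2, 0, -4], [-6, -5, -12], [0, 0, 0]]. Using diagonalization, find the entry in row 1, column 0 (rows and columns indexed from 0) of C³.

-234

Characteristic polynomial: t^3 + 7t^2 + 10t = t(t + 2)(t + 5), so the eigenvalues are -5, -2, 0.
t=0: eigenvector (-2, 0, 1).
t=-5: eigenvector (0, 1, 0).
t=-2: eigenvector (1, -2, 0).
P = [[-2, 0, 1], [0, 1, -2], [1, 0, 0]], D = diag(0, -5, -2), P⁻¹ = [[0, 0, 1], [2, 1, 4], [1, 0, 2]].
C³ = P·diag(0, -125, -8)·P⁻¹ = [[-8, 0, -16], [-234, -125, -468], [0, 0, 0]].
The requested entry is -234.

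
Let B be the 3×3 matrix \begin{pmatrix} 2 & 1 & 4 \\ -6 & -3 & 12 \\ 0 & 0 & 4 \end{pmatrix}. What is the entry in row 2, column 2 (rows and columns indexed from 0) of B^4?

256

Characteristic polynomial: r^3 - 3r^2 - 4r = r(r - 4)(r + 1), so the eigenvalues are -1, 0, 4.
r=-1: eigenvector (-1, 3, 0).
r=0: eigenvector (1, -2, 0).
r=4: eigenvector (2, 0, 1).
P = [[-1, 1, 2], [3, -2, 0], [0, 0, 1]], D = diag(-1, 0, 4), P⁻¹ = [[2, 1, -4], [3, 1, -6], [0, 0, 1]].
B⁴ = P·diag(1, 0, 256)·P⁻¹ = [[-2, -1, 516], [6, 3, -12], [0, 0, 256]].
The requested entry is 256.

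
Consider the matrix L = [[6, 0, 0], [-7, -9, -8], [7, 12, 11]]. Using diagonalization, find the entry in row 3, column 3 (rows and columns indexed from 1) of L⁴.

Characteristic polynomial: r^3 - 8r^2 + 9r + 18 = (r - 6)(r - 3)(r + 1), so the eigenvalues are -1, 3, 6.
r=3: eigenvector (0, -2, 3).
r=-1: eigenvector (0, 1, -1).
r=6: eigenvector (1, -1, 1).
P = [[0, 0, 1], [-2, 1, -1], [3, -1, 1]], D = diag(3, -1, 6), P⁻¹ = [[0, 1, 1], [1, 3, 2], [1, 0, 0]].
L⁴ = P·diag(81, 1, 1296)·P⁻¹ = [[1296, 0, 0], [-1295, -159, -160], [1295, 240, 241]].
The requested entry is 241.

241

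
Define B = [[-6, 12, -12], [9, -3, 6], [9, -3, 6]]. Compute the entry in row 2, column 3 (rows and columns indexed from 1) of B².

Characteristic polynomial: t^3 + 3t^2 - 18t = t(t - 3)(t + 6), so the eigenvalues are -6, 0, 3.
t=-6: eigenvector (1, -1, -1).
t=3: eigenvector (0, 1, 1).
t=0: eigenvector (-2, 4, 5).
P = [[1, 0, -2], [-1, 1, 4], [-1, 1, 5]], D = diag(-6, 3, 0), P⁻¹ = [[1, -2, 2], [1, 3, -2], [0, -1, 1]].
B² = P·diag(36, 9, 0)·P⁻¹ = [[36, -72, 72], [-27, 99, -90], [-27, 99, -90]].
The requested entry is -90.

-90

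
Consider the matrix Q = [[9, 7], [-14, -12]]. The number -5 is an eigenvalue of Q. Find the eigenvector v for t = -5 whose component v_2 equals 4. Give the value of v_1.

Q + 5I = [[14, 7], [-14, -7]].
Solving (Q + 5I)v = 0 gives the eigenspace spanned by (-2, 4).
With v_2 = 4, v = (-2, 4), so v_1 = -2.

-2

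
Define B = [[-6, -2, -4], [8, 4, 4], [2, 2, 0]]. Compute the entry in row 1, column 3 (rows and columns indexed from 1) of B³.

Characteristic polynomial: t^3 + 2t^2 - 8t = t(t - 2)(t + 4), so the eigenvalues are -4, 0, 2.
t=0: eigenvector (1, -1, -1).
t=2: eigenvector (-1, 2, 1).
t=-4: eigenvector (1, -1, 0).
P = [[1, -1, 1], [-1, 2, -1], [-1, 1, 0]], D = diag(0, 2, -4), P⁻¹ = [[1, 1, -1], [1, 1, 0], [1, 0, 1]].
B³ = P·diag(0, 8, -64)·P⁻¹ = [[-72, -8, -64], [80, 16, 64], [8, 8, 0]].
The requested entry is -64.

-64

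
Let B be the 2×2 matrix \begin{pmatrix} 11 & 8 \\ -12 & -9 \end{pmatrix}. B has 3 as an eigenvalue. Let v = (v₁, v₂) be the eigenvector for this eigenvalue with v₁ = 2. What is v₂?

B − 3I = [[8, 8], [-12, -12]].
Solving (B − 3I)v = 0 gives the eigenspace spanned by (2, -2).
With v₁ = 2, v = (2, -2), so v₂ = -2.

-2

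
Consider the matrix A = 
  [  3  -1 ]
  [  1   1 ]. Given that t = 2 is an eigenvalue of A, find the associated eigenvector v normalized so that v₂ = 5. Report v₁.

A − 2I = [[1, -1], [1, -1]].
Solving (A − 2I)v = 0 gives the eigenspace spanned by (5, 5).
With v₂ = 5, v = (5, 5), so v₁ = 5.

5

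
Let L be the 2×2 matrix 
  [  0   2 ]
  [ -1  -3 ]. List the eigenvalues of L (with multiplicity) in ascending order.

Characteristic polynomial: p(μ) = μ^2 + 3μ + 2 = (μ + 1)(μ + 2).
Roots (with multiplicity): -2, -1.

-2, -1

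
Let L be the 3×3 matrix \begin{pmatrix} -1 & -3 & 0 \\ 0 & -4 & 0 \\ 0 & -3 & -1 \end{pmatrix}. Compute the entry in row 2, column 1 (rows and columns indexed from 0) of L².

15

Characteristic polynomial: t^3 + 6t^2 + 9t + 4 = (t + 1)^2(t + 4), so the eigenvalues are -4, -1, -1.
t=-1: eigenvector (1, 0, 0).
t=-4: eigenvector (1, 1, 1).
t=-1: eigenvector (-2, 0, 1).
P = [[1, 1, -2], [0, 1, 0], [0, 1, 1]], D = diag(-1, -4, -1), P⁻¹ = [[1, -3, 2], [0, 1, 0], [0, -1, 1]].
L² = P·diag(1, 16, 1)·P⁻¹ = [[1, 15, 0], [0, 16, 0], [0, 15, 1]].
The requested entry is 15.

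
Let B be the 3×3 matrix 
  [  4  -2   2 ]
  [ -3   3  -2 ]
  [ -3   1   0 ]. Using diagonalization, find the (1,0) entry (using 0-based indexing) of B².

-15

Characteristic polynomial: t^3 - 7t^2 + 14t - 8 = (t - 4)(t - 2)(t - 1), so the eigenvalues are 1, 2, 4.
t=1: eigenvector (0, 1, 1).
t=4: eigenvector (1, -1, -1).
t=2: eigenvector (-1, 1, 2).
P = [[0, 1, -1], [1, -1, 1], [1, -1, 2]], D = diag(1, 4, 2), P⁻¹ = [[1, 1, 0], [1, -1, 1], [0, -1, 1]].
B² = P·diag(1, 16, 4)·P⁻¹ = [[16, -12, 12], [-15, 13, -12], [-15, 9, -8]].
The requested entry is -15.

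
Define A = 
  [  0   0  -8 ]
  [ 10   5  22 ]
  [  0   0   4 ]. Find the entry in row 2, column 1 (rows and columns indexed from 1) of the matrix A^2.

50

Characteristic polynomial: r^3 - 9r^2 + 20r = r(r - 5)(r - 4), so the eigenvalues are 0, 4, 5.
r=0: eigenvector (1, -2, 0).
r=5: eigenvector (0, 1, 0).
r=4: eigenvector (-2, -2, 1).
P = [[1, 0, -2], [-2, 1, -2], [0, 0, 1]], D = diag(0, 5, 4), P⁻¹ = [[1, 0, 2], [2, 1, 6], [0, 0, 1]].
A² = P·diag(0, 25, 16)·P⁻¹ = [[0, 0, -32], [50, 25, 118], [0, 0, 16]].
The requested entry is 50.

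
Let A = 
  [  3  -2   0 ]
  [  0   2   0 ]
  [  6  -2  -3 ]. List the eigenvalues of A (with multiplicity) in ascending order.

Characteristic polynomial: p(s) = s^3 - 2s^2 - 9s + 18 = (s - 3)(s - 2)(s + 3).
Roots (with multiplicity): -3, 2, 3.

-3, 2, 3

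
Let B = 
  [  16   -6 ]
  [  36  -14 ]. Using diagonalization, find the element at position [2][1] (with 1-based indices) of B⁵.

6336

Characteristic polynomial: r^2 - 2r - 8 = (r - 4)(r + 2), so the eigenvalues are -2, 4.
r=4: eigenvector (1, 2).
r=-2: eigenvector (1, 3).
P = [[1, 1], [2, 3]], D = diag(4, -2), P⁻¹ = [[3, -1], [-2, 1]].
B⁵ = P·diag(1024, -32)·P⁻¹ = [[3136, -1056], [6336, -2144]].
The requested entry is 6336.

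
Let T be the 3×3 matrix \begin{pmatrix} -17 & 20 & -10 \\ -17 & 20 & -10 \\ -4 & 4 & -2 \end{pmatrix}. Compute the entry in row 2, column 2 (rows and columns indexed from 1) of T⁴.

260

Characteristic polynomial: s^3 - s^2 - 6s = s(s - 3)(s + 2), so the eigenvalues are -2, 0, 3.
s=-2: eigenvector (2, 2, 1).
s=0: eigenvector (0, 1, 2).
s=3: eigenvector (1, 1, 0).
P = [[2, 0, 1], [2, 1, 1], [1, 2, 0]], D = diag(-2, 0, 3), P⁻¹ = [[2, -2, 1], [-1, 1, 0], [-3, 4, -2]].
T⁴ = P·diag(16, 0, 81)·P⁻¹ = [[-179, 260, -130], [-179, 260, -130], [32, -32, 16]].
The requested entry is 260.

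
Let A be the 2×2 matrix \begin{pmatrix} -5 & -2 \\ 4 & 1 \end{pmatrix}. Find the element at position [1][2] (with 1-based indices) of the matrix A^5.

-242

Characteristic polynomial: μ^2 + 4μ + 3 = (μ + 1)(μ + 3), so the eigenvalues are -3, -1.
μ=-3: eigenvector (1, -1).
μ=-1: eigenvector (-1, 2).
P = [[1, -1], [-1, 2]], D = diag(-3, -1), P⁻¹ = [[2, 1], [1, 1]].
A⁵ = P·diag(-243, -1)·P⁻¹ = [[-485, -242], [484, 241]].
The requested entry is -242.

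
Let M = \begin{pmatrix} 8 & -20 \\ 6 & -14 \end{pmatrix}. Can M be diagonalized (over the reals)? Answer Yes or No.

Yes

Characteristic polynomial: p(s) = s^2 + 6s + 8 = (s + 2)(s + 4).
All 2 eigenvalues are distinct, so M is diagonalizable.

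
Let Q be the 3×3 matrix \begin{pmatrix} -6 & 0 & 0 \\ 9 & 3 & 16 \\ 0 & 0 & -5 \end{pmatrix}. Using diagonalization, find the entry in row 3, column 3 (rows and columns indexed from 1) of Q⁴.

625

Characteristic polynomial: s^3 + 8s^2 - 3s - 90 = (s - 3)(s + 5)(s + 6), so the eigenvalues are -6, -5, 3.
s=-5: eigenvector (0, -2, 1).
s=3: eigenvector (0, 1, 0).
s=-6: eigenvector (1, -1, 0).
P = [[0, 0, 1], [-2, 1, -1], [1, 0, 0]], D = diag(-5, 3, -6), P⁻¹ = [[0, 0, 1], [1, 1, 2], [1, 0, 0]].
Q⁴ = P·diag(625, 81, 1296)·P⁻¹ = [[1296, 0, 0], [-1215, 81, -1088], [0, 0, 625]].
The requested entry is 625.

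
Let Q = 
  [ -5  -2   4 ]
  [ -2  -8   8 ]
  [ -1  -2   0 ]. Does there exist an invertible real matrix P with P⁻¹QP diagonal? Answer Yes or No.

Yes

Characteristic polynomial: p(t) = t^3 + 13t^2 + 56t + 80 = (t + 4)^2(t + 5).
t = -4 has algebraic multiplicity 2; rank(Q + 4I) = 1, so geometric multiplicity = 2.
Every eigenvalue has geometric = algebraic multiplicity, so Q is diagonalizable.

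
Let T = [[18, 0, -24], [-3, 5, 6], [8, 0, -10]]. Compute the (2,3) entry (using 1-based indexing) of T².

Characteristic polynomial: μ^3 - 13μ^2 + 52μ - 60 = (μ - 6)(μ - 5)(μ - 2), so the eigenvalues are 2, 5, 6.
μ=6: eigenvector (-2, 0, -1).
μ=5: eigenvector (0, 1, 0).
μ=2: eigenvector (3, -1, 2).
P = [[-2, 0, 3], [0, 1, -1], [-1, 0, 2]], D = diag(6, 5, 2), P⁻¹ = [[-2, 0, 3], [-1, 1, 2], [-1, 0, 2]].
T² = P·diag(36, 25, 4)·P⁻¹ = [[132, 0, -192], [-21, 25, 42], [64, 0, -92]].
The requested entry is 42.

42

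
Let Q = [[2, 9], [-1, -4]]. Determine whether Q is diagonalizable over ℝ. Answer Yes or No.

Characteristic polynomial: p(λ) = λ^2 + 2λ + 1 = (λ + 1)^2.
λ = -1 has algebraic multiplicity 2; rank(Q + 1I) = 1, so geometric multiplicity = 1.
Geometric multiplicity < algebraic multiplicity, so Q is not diagonalizable.

No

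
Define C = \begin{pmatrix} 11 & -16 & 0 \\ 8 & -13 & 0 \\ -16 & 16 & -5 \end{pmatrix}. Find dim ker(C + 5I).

2

C + 5I = [[16, -16, 0], [8, -8, 0], [-16, 16, 0]].
This matrix has rank 1, so its null space has dimension 3 − 1 = 2.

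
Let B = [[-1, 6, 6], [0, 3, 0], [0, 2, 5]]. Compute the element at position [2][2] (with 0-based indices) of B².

25

Characteristic polynomial: r^3 - 7r^2 + 7r + 15 = (r - 5)(r - 3)(r + 1), so the eigenvalues are -1, 3, 5.
r=-1: eigenvector (1, 0, 0).
r=3: eigenvector (0, -1, 1).
r=5: eigenvector (1, 0, 1).
P = [[1, 0, 1], [0, -1, 0], [0, 1, 1]], D = diag(-1, 3, 5), P⁻¹ = [[1, -1, -1], [0, -1, 0], [0, 1, 1]].
B² = P·diag(1, 9, 25)·P⁻¹ = [[1, 24, 24], [0, 9, 0], [0, 16, 25]].
The requested entry is 25.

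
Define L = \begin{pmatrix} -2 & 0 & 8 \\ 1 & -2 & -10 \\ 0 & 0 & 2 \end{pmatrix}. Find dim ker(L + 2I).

L + 2I = [[0, 0, 8], [1, 0, -10], [0, 0, 4]].
This matrix has rank 2, so its null space has dimension 3 − 2 = 1.

1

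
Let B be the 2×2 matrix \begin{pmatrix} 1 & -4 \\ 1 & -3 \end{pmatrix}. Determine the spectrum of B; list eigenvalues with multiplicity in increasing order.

Characteristic polynomial: p(t) = t^2 + 2t + 1 = (t + 1)^2.
Roots (with multiplicity): -1, -1.

-1, -1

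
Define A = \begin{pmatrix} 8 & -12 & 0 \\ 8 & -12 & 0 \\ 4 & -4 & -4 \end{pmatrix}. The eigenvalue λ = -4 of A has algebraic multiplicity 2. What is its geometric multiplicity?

A + 4I = [[12, -12, 0], [8, -8, 0], [4, -4, 0]].
This matrix has rank 1, so its null space has dimension 3 − 1 = 2.

2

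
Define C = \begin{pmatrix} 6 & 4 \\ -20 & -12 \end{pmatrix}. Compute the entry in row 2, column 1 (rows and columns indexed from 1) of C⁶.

Characteristic polynomial: μ^2 + 6μ + 8 = (μ + 2)(μ + 4), so the eigenvalues are -4, -2.
μ=-2: eigenvector (-1, 2).
μ=-4: eigenvector (-2, 5).
P = [[-1, -2], [2, 5]], D = diag(-2, -4), P⁻¹ = [[-5, -2], [2, 1]].
C⁶ = P·diag(64, 4096)·P⁻¹ = [[-16064, -8064], [40320, 20224]].
The requested entry is 40320.

40320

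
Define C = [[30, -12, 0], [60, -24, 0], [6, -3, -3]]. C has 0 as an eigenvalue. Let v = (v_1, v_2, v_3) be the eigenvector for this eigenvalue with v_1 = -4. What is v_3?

C = [[30, -12, 0], [60, -24, 0], [6, -3, -3]].
Solving (C)v = 0 gives the eigenspace spanned by (-4, -10, 2).
With v_1 = -4, v = (-4, -10, 2), so v_3 = 2.

2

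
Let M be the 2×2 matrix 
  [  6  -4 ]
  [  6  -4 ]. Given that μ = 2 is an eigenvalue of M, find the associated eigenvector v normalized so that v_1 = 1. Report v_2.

1

M − 2I = [[4, -4], [6, -6]].
Solving (M − 2I)v = 0 gives the eigenspace spanned by (1, 1).
With v_1 = 1, v = (1, 1), so v_2 = 1.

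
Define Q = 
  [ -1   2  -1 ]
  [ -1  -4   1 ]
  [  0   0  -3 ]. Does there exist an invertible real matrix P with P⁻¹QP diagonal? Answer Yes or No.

Characteristic polynomial: p(λ) = λ^3 + 8λ^2 + 21λ + 18 = (λ + 2)(λ + 3)^2.
λ = -3 has algebraic multiplicity 2; rank(Q + 3I) = 2, so geometric multiplicity = 1.
Geometric multiplicity < algebraic multiplicity, so Q is not diagonalizable.

No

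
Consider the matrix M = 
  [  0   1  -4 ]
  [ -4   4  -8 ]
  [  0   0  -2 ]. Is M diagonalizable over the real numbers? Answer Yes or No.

Characteristic polynomial: p(s) = s^3 - 2s^2 - 4s + 8 = (s - 2)^2(s + 2).
s = 2 has algebraic multiplicity 2; rank(M − 2I) = 2, so geometric multiplicity = 1.
Geometric multiplicity < algebraic multiplicity, so M is not diagonalizable.

No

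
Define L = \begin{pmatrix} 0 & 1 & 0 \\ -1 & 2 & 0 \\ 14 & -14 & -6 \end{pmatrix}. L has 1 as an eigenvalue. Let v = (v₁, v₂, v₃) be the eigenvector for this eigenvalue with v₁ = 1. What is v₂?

1

L − 1I = [[-1, 1, 0], [-1, 1, 0], [14, -14, -7]].
Solving (L − 1I)v = 0 gives the eigenspace spanned by (1, 1, 0).
With v₁ = 1, v = (1, 1, 0), so v₂ = 1.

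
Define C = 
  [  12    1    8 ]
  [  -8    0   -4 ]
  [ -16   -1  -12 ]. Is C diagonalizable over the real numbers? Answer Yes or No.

Characteristic polynomial: p(s) = s^3 - 12s + 16 = (s - 2)^2(s + 4).
s = 2 has algebraic multiplicity 2; rank(C − 2I) = 2, so geometric multiplicity = 1.
Geometric multiplicity < algebraic multiplicity, so C is not diagonalizable.

No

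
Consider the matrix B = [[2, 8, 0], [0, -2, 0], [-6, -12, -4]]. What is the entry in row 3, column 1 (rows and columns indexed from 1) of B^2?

Characteristic polynomial: t^3 + 4t^2 - 4t - 16 = (t - 2)(t + 2)(t + 4), so the eigenvalues are -4, -2, 2.
t=2: eigenvector (1, 0, -1).
t=-4: eigenvector (0, 0, 1).
t=-2: eigenvector (-2, 1, 0).
P = [[1, 0, -2], [0, 0, 1], [-1, 1, 0]], D = diag(2, -4, -2), P⁻¹ = [[1, 2, 0], [1, 2, 1], [0, 1, 0]].
B² = P·diag(4, 16, 4)·P⁻¹ = [[4, 0, 0], [0, 4, 0], [12, 24, 16]].
The requested entry is 12.

12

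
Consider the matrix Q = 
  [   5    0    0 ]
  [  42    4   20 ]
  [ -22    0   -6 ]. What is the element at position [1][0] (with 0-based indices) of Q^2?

Characteristic polynomial: r^3 - 3r^2 - 34r + 120 = (r - 5)(r - 4)(r + 6), so the eigenvalues are -6, 4, 5.
r=5: eigenvector (1, 2, -2).
r=4: eigenvector (0, 1, 0).
r=-6: eigenvector (0, -2, 1).
P = [[1, 0, 0], [2, 1, -2], [-2, 0, 1]], D = diag(5, 4, -6), P⁻¹ = [[1, 0, 0], [2, 1, 2], [2, 0, 1]].
Q² = P·diag(25, 16, 36)·P⁻¹ = [[25, 0, 0], [-62, 16, -40], [22, 0, 36]].
The requested entry is -62.

-62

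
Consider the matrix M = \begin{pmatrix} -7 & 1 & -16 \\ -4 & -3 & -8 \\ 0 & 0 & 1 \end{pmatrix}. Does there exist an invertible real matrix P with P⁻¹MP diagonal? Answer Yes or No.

Characteristic polynomial: p(r) = r^3 + 9r^2 + 15r - 25 = (r - 1)(r + 5)^2.
r = -5 has algebraic multiplicity 2; rank(M + 5I) = 2, so geometric multiplicity = 1.
Geometric multiplicity < algebraic multiplicity, so M is not diagonalizable.

No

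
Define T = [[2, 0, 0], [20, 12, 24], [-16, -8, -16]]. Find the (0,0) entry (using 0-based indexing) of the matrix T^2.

4

Characteristic polynomial: r^3 + 2r^2 - 8r = r(r - 2)(r + 4), so the eigenvalues are -4, 0, 2.
r=2: eigenvector (1, -2, 0).
r=-4: eigenvector (0, -3, 2).
r=0: eigenvector (0, -2, 1).
P = [[1, 0, 0], [-2, -3, -2], [0, 2, 1]], D = diag(2, -4, 0), P⁻¹ = [[1, 0, 0], [2, 1, 2], [-4, -2, -3]].
T² = P·diag(4, 16, 0)·P⁻¹ = [[4, 0, 0], [-104, -48, -96], [64, 32, 64]].
The requested entry is 4.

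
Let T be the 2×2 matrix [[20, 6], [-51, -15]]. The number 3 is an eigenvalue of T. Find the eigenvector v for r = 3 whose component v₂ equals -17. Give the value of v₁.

6

T − 3I = [[17, 6], [-51, -18]].
Solving (T − 3I)v = 0 gives the eigenspace spanned by (6, -17).
With v₂ = -17, v = (6, -17), so v₁ = 6.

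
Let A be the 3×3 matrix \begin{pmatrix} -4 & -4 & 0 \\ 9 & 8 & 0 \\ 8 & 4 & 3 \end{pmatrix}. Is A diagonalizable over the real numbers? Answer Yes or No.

Characteristic polynomial: p(μ) = μ^3 - 7μ^2 + 16μ - 12 = (μ - 3)(μ - 2)^2.
μ = 2 has algebraic multiplicity 2; rank(A − 2I) = 2, so geometric multiplicity = 1.
Geometric multiplicity < algebraic multiplicity, so A is not diagonalizable.

No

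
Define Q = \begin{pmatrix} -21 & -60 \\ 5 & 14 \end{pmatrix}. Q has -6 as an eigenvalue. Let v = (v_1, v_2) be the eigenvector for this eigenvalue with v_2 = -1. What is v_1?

Q + 6I = [[-15, -60], [5, 20]].
Solving (Q + 6I)v = 0 gives the eigenspace spanned by (4, -1).
With v_2 = -1, v = (4, -1), so v_1 = 4.

4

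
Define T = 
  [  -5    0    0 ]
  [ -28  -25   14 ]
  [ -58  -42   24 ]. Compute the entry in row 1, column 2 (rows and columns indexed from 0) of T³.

Characteristic polynomial: s^3 + 6s^2 - 7s - 60 = (s - 3)(s + 4)(s + 5), so the eigenvalues are -5, -4, 3.
s=-5: eigenvector (1, 0, 2).
s=3: eigenvector (0, 1, 2).
s=-4: eigenvector (0, -2, -3).
P = [[1, 0, 0], [0, 1, -2], [2, 2, -3]], D = diag(-5, 3, -4), P⁻¹ = [[1, 0, 0], [-4, -3, 2], [-2, -2, 1]].
T³ = P·diag(-125, 27, -64)·P⁻¹ = [[-125, 0, 0], [-364, -337, 182], [-850, -546, 300]].
The requested entry is 182.

182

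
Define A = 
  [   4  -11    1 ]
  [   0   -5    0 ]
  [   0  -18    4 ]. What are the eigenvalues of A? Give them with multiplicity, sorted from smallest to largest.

-5, 4, 4

Characteristic polynomial: p(t) = t^3 - 3t^2 - 24t + 80 = (t - 4)^2(t + 5).
Roots (with multiplicity): -5, 4, 4.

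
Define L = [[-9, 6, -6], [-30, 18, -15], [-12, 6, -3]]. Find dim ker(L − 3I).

2

L − 3I = [[-12, 6, -6], [-30, 15, -15], [-12, 6, -6]].
This matrix has rank 1, so its null space has dimension 3 − 1 = 2.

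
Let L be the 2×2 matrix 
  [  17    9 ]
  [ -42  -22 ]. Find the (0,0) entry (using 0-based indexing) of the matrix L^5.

6137

Characteristic polynomial: t^2 + 5t + 4 = (t + 1)(t + 4), so the eigenvalues are -4, -1.
t=-4: eigenvector (-3, 7).
t=-1: eigenvector (1, -2).
P = [[-3, 1], [7, -2]], D = diag(-4, -1), P⁻¹ = [[2, 1], [7, 3]].
L⁵ = P·diag(-1024, -1)·P⁻¹ = [[6137, 3069], [-14322, -7162]].
The requested entry is 6137.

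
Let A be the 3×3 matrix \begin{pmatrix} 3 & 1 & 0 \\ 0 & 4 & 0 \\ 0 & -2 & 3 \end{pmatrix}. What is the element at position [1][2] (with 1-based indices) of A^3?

37

Characteristic polynomial: r^3 - 10r^2 + 33r - 36 = (r - 4)(r - 3)^2, so the eigenvalues are 3, 3, 4.
r=3: eigenvector (1, 0, 2).
r=4: eigenvector (1, 1, -2).
r=3: eigenvector (0, 0, 1).
P = [[1, 1, 0], [0, 1, 0], [2, -2, 1]], D = diag(3, 4, 3), P⁻¹ = [[1, -1, 0], [0, 1, 0], [-2, 4, 1]].
A³ = P·diag(27, 64, 27)·P⁻¹ = [[27, 37, 0], [0, 64, 0], [0, -74, 27]].
The requested entry is 37.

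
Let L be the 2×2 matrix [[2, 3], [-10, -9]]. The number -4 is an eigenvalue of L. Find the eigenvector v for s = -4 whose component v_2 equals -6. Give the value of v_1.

3

L + 4I = [[6, 3], [-10, -5]].
Solving (L + 4I)v = 0 gives the eigenspace spanned by (3, -6).
With v_2 = -6, v = (3, -6), so v_1 = 3.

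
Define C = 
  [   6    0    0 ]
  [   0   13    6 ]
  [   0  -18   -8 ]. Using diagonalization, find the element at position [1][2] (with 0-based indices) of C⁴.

510

Characteristic polynomial: λ^3 - 11λ^2 + 34λ - 24 = (λ - 6)(λ - 4)(λ - 1), so the eigenvalues are 1, 4, 6.
λ=6: eigenvector (1, 0, 0).
λ=1: eigenvector (0, 1, -2).
λ=4: eigenvector (0, 2, -3).
P = [[1, 0, 0], [0, 1, 2], [0, -2, -3]], D = diag(6, 1, 4), P⁻¹ = [[1, 0, 0], [0, -3, -2], [0, 2, 1]].
C⁴ = P·diag(1296, 1, 256)·P⁻¹ = [[1296, 0, 0], [0, 1021, 510], [0, -1530, -764]].
The requested entry is 510.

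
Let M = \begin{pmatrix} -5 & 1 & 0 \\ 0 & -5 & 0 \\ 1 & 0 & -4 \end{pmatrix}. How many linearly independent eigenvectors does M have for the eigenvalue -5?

M + 5I = [[0, 1, 0], [0, 0, 0], [1, 0, 1]].
This matrix has rank 2, so its null space has dimension 3 − 2 = 1.

1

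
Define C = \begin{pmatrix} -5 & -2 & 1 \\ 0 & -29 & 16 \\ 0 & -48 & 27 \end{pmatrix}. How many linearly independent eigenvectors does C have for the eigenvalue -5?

1

C + 5I = [[0, -2, 1], [0, -24, 16], [0, -48, 32]].
This matrix has rank 2, so its null space has dimension 3 − 2 = 1.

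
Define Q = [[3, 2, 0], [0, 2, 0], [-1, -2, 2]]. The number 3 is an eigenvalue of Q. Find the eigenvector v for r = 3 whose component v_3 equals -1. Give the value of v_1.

1

Q − 3I = [[0, 2, 0], [0, -1, 0], [-1, -2, -1]].
Solving (Q − 3I)v = 0 gives the eigenspace spanned by (1, 0, -1).
With v_3 = -1, v = (1, 0, -1), so v_1 = 1.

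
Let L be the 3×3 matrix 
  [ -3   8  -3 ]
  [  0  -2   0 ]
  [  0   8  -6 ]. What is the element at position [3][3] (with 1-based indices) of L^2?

36

Characteristic polynomial: r^3 + 11r^2 + 36r + 36 = (r + 2)(r + 3)(r + 6), so the eigenvalues are -6, -3, -2.
r=-3: eigenvector (1, 0, 0).
r=-2: eigenvector (2, 1, 2).
r=-6: eigenvector (1, 0, 1).
P = [[1, 2, 1], [0, 1, 0], [0, 2, 1]], D = diag(-3, -2, -6), P⁻¹ = [[1, 0, -1], [0, 1, 0], [0, -2, 1]].
L² = P·diag(9, 4, 36)·P⁻¹ = [[9, -64, 27], [0, 4, 0], [0, -64, 36]].
The requested entry is 36.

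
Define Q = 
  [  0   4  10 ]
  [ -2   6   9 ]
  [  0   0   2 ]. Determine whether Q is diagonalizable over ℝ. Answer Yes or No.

No

Characteristic polynomial: p(r) = r^3 - 8r^2 + 20r - 16 = (r - 4)(r - 2)^2.
r = 2 has algebraic multiplicity 2; rank(Q − 2I) = 2, so geometric multiplicity = 1.
Geometric multiplicity < algebraic multiplicity, so Q is not diagonalizable.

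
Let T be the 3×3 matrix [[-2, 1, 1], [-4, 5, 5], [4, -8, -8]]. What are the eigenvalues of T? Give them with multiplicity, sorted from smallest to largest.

Characteristic polynomial: p(s) = s^3 + 5s^2 + 6s = s(s + 2)(s + 3).
Roots (with multiplicity): -3, -2, 0.

-3, -2, 0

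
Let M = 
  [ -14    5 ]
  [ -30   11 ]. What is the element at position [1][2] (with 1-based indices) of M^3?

Characteristic polynomial: μ^2 + 3μ - 4 = (μ - 1)(μ + 4), so the eigenvalues are -4, 1.
μ=1: eigenvector (1, 3).
μ=-4: eigenvector (-1, -2).
P = [[1, -1], [3, -2]], D = diag(1, -4), P⁻¹ = [[-2, 1], [-3, 1]].
M³ = P·diag(1, -64)·P⁻¹ = [[-194, 65], [-390, 131]].
The requested entry is 65.

65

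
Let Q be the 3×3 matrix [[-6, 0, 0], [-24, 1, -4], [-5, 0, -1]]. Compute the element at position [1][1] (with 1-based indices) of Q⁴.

1296

Characteristic polynomial: r^3 + 6r^2 - r - 6 = (r - 1)(r + 1)(r + 6), so the eigenvalues are -6, -1, 1.
r=-6: eigenvector (1, 4, 1).
r=1: eigenvector (0, 1, 0).
r=-1: eigenvector (0, 2, 1).
P = [[1, 0, 0], [4, 1, 2], [1, 0, 1]], D = diag(-6, 1, -1), P⁻¹ = [[1, 0, 0], [-2, 1, -2], [-1, 0, 1]].
Q⁴ = P·diag(1296, 1, 1)·P⁻¹ = [[1296, 0, 0], [5180, 1, 0], [1295, 0, 1]].
The requested entry is 1296.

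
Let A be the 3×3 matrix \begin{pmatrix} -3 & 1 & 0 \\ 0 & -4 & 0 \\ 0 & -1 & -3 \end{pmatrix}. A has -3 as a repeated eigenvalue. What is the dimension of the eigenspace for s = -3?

A + 3I = [[0, 1, 0], [0, -1, 0], [0, -1, 0]].
This matrix has rank 1, so its null space has dimension 3 − 1 = 2.

2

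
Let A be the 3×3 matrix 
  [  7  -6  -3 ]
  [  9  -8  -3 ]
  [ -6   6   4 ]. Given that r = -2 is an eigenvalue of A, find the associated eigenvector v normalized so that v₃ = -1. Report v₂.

2

A + 2I = [[9, -6, -3], [9, -6, -3], [-6, 6, 6]].
Solving (A + 2I)v = 0 gives the eigenspace spanned by (1, 2, -1).
With v₃ = -1, v = (1, 2, -1), so v₂ = 2.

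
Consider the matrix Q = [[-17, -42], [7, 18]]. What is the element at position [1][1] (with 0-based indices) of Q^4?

606

Characteristic polynomial: μ^2 - μ - 12 = (μ - 4)(μ + 3), so the eigenvalues are -3, 4.
μ=-3: eigenvector (3, -1).
μ=4: eigenvector (-2, 1).
P = [[3, -2], [-1, 1]], D = diag(-3, 4), P⁻¹ = [[1, 2], [1, 3]].
Q⁴ = P·diag(81, 256)·P⁻¹ = [[-269, -1050], [175, 606]].
The requested entry is 606.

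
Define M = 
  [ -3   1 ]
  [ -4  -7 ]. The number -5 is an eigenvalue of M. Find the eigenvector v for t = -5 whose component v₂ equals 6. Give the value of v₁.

-3

M + 5I = [[2, 1], [-4, -2]].
Solving (M + 5I)v = 0 gives the eigenspace spanned by (-3, 6).
With v₂ = 6, v = (-3, 6), so v₁ = -3.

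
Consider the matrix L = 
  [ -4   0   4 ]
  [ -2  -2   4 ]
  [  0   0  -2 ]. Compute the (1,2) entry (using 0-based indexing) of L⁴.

-480

Characteristic polynomial: r^3 + 8r^2 + 20r + 16 = (r + 2)^2(r + 4), so the eigenvalues are -4, -2, -2.
r=-4: eigenvector (1, 1, 0).
r=-2: eigenvector (2, 2, 1).
r=-2: eigenvector (0, 1, 0).
P = [[1, 2, 0], [1, 2, 1], [0, 1, 0]], D = diag(-4, -2, -2), P⁻¹ = [[1, 0, -2], [0, 0, 1], [-1, 1, 0]].
L⁴ = P·diag(256, 16, 16)·P⁻¹ = [[256, 0, -480], [240, 16, -480], [0, 0, 16]].
The requested entry is -480.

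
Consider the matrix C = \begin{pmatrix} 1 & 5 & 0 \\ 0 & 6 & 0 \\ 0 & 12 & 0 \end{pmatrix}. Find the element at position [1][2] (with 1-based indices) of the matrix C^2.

Characteristic polynomial: λ^3 - 7λ^2 + 6λ = λ(λ - 6)(λ - 1), so the eigenvalues are 0, 1, 6.
λ=1: eigenvector (1, 0, 0).
λ=6: eigenvector (1, 1, 2).
λ=0: eigenvector (0, 0, 1).
P = [[1, 1, 0], [0, 1, 0], [0, 2, 1]], D = diag(1, 6, 0), P⁻¹ = [[1, -1, 0], [0, 1, 0], [0, -2, 1]].
C² = P·diag(1, 36, 0)·P⁻¹ = [[1, 35, 0], [0, 36, 0], [0, 72, 0]].
The requested entry is 35.

35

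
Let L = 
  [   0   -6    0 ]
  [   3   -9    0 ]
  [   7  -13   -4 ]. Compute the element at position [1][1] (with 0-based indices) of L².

63

Characteristic polynomial: r^3 + 13r^2 + 54r + 72 = (r + 3)(r + 4)(r + 6), so the eigenvalues are -6, -4, -3.
r=-6: eigenvector (-1, -1, -3).
r=-3: eigenvector (2, 1, 1).
r=-4: eigenvector (0, 0, 1).
P = [[-1, 2, 0], [-1, 1, 0], [-3, 1, 1]], D = diag(-6, -3, -4), P⁻¹ = [[1, -2, 0], [1, -1, 0], [2, -5, 1]].
L² = P·diag(36, 9, 16)·P⁻¹ = [[-18, 54, 0], [-27, 63, 0], [-67, 127, 16]].
The requested entry is 63.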